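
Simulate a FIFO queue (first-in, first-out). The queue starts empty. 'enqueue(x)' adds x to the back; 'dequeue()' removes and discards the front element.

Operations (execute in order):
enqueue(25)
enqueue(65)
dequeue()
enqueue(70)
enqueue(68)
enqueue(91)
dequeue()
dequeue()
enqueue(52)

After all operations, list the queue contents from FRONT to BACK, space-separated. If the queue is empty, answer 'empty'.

Answer: 68 91 52

Derivation:
enqueue(25): [25]
enqueue(65): [25, 65]
dequeue(): [65]
enqueue(70): [65, 70]
enqueue(68): [65, 70, 68]
enqueue(91): [65, 70, 68, 91]
dequeue(): [70, 68, 91]
dequeue(): [68, 91]
enqueue(52): [68, 91, 52]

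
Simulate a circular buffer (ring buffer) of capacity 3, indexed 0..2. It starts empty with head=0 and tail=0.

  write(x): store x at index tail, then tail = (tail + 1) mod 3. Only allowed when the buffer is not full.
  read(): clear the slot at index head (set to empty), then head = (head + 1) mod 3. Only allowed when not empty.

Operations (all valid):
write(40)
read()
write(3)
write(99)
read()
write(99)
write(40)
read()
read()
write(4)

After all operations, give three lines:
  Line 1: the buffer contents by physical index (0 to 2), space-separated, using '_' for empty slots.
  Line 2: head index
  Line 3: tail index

Answer: _ 40 4
1
0

Derivation:
write(40): buf=[40 _ _], head=0, tail=1, size=1
read(): buf=[_ _ _], head=1, tail=1, size=0
write(3): buf=[_ 3 _], head=1, tail=2, size=1
write(99): buf=[_ 3 99], head=1, tail=0, size=2
read(): buf=[_ _ 99], head=2, tail=0, size=1
write(99): buf=[99 _ 99], head=2, tail=1, size=2
write(40): buf=[99 40 99], head=2, tail=2, size=3
read(): buf=[99 40 _], head=0, tail=2, size=2
read(): buf=[_ 40 _], head=1, tail=2, size=1
write(4): buf=[_ 40 4], head=1, tail=0, size=2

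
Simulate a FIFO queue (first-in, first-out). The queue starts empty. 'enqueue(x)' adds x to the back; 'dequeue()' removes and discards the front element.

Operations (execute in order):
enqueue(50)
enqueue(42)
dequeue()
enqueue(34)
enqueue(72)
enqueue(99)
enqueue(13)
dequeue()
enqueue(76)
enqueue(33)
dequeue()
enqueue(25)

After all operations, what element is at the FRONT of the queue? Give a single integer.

enqueue(50): queue = [50]
enqueue(42): queue = [50, 42]
dequeue(): queue = [42]
enqueue(34): queue = [42, 34]
enqueue(72): queue = [42, 34, 72]
enqueue(99): queue = [42, 34, 72, 99]
enqueue(13): queue = [42, 34, 72, 99, 13]
dequeue(): queue = [34, 72, 99, 13]
enqueue(76): queue = [34, 72, 99, 13, 76]
enqueue(33): queue = [34, 72, 99, 13, 76, 33]
dequeue(): queue = [72, 99, 13, 76, 33]
enqueue(25): queue = [72, 99, 13, 76, 33, 25]

Answer: 72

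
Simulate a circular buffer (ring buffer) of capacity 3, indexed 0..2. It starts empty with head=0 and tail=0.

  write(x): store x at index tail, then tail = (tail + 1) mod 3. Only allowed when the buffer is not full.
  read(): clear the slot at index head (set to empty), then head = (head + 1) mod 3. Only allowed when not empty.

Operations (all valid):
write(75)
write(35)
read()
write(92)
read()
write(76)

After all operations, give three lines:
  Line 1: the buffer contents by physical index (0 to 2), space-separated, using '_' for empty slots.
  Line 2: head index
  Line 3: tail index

write(75): buf=[75 _ _], head=0, tail=1, size=1
write(35): buf=[75 35 _], head=0, tail=2, size=2
read(): buf=[_ 35 _], head=1, tail=2, size=1
write(92): buf=[_ 35 92], head=1, tail=0, size=2
read(): buf=[_ _ 92], head=2, tail=0, size=1
write(76): buf=[76 _ 92], head=2, tail=1, size=2

Answer: 76 _ 92
2
1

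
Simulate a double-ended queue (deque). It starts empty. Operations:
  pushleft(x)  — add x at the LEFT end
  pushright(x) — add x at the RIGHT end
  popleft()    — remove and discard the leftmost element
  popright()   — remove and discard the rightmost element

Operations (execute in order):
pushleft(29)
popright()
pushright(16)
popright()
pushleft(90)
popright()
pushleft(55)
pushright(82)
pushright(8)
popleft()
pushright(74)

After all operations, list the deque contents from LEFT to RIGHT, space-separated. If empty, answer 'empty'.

Answer: 82 8 74

Derivation:
pushleft(29): [29]
popright(): []
pushright(16): [16]
popright(): []
pushleft(90): [90]
popright(): []
pushleft(55): [55]
pushright(82): [55, 82]
pushright(8): [55, 82, 8]
popleft(): [82, 8]
pushright(74): [82, 8, 74]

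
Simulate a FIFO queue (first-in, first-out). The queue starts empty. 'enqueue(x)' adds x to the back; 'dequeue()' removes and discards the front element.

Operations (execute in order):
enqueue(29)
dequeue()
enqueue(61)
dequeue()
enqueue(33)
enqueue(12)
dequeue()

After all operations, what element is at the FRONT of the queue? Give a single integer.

enqueue(29): queue = [29]
dequeue(): queue = []
enqueue(61): queue = [61]
dequeue(): queue = []
enqueue(33): queue = [33]
enqueue(12): queue = [33, 12]
dequeue(): queue = [12]

Answer: 12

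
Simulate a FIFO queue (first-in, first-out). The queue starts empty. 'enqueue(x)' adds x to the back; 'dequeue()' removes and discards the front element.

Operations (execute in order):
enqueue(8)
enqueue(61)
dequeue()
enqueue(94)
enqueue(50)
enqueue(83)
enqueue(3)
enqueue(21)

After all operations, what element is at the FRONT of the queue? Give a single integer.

Answer: 61

Derivation:
enqueue(8): queue = [8]
enqueue(61): queue = [8, 61]
dequeue(): queue = [61]
enqueue(94): queue = [61, 94]
enqueue(50): queue = [61, 94, 50]
enqueue(83): queue = [61, 94, 50, 83]
enqueue(3): queue = [61, 94, 50, 83, 3]
enqueue(21): queue = [61, 94, 50, 83, 3, 21]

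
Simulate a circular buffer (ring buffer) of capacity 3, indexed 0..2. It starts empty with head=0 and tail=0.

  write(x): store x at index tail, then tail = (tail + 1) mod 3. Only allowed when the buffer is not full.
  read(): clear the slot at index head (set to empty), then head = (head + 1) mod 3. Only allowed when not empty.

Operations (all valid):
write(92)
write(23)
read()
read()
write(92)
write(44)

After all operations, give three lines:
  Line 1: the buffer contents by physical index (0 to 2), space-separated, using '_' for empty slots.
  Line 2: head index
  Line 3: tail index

Answer: 44 _ 92
2
1

Derivation:
write(92): buf=[92 _ _], head=0, tail=1, size=1
write(23): buf=[92 23 _], head=0, tail=2, size=2
read(): buf=[_ 23 _], head=1, tail=2, size=1
read(): buf=[_ _ _], head=2, tail=2, size=0
write(92): buf=[_ _ 92], head=2, tail=0, size=1
write(44): buf=[44 _ 92], head=2, tail=1, size=2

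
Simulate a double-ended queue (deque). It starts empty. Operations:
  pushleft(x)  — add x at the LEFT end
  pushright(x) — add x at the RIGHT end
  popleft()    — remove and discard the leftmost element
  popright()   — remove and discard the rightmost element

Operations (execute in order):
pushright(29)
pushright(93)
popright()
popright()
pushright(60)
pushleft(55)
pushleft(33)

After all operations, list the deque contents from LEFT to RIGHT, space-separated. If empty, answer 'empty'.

Answer: 33 55 60

Derivation:
pushright(29): [29]
pushright(93): [29, 93]
popright(): [29]
popright(): []
pushright(60): [60]
pushleft(55): [55, 60]
pushleft(33): [33, 55, 60]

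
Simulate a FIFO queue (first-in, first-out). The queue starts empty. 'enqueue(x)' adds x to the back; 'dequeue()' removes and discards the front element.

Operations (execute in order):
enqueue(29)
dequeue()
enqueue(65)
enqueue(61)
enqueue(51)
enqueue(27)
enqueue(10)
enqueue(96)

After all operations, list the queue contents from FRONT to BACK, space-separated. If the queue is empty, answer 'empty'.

Answer: 65 61 51 27 10 96

Derivation:
enqueue(29): [29]
dequeue(): []
enqueue(65): [65]
enqueue(61): [65, 61]
enqueue(51): [65, 61, 51]
enqueue(27): [65, 61, 51, 27]
enqueue(10): [65, 61, 51, 27, 10]
enqueue(96): [65, 61, 51, 27, 10, 96]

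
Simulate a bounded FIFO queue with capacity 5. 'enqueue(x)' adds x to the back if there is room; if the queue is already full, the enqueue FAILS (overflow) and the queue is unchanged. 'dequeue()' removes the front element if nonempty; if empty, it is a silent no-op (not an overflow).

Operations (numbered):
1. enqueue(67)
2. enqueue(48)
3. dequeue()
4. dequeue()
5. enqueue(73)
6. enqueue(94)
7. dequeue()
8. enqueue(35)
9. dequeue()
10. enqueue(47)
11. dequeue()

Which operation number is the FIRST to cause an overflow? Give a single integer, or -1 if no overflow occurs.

1. enqueue(67): size=1
2. enqueue(48): size=2
3. dequeue(): size=1
4. dequeue(): size=0
5. enqueue(73): size=1
6. enqueue(94): size=2
7. dequeue(): size=1
8. enqueue(35): size=2
9. dequeue(): size=1
10. enqueue(47): size=2
11. dequeue(): size=1

Answer: -1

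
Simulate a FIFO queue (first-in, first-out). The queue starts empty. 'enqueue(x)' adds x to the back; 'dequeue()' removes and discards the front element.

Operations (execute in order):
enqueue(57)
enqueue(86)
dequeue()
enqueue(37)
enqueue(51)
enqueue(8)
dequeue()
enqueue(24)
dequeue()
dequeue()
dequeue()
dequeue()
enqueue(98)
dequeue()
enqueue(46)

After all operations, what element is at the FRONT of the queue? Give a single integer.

enqueue(57): queue = [57]
enqueue(86): queue = [57, 86]
dequeue(): queue = [86]
enqueue(37): queue = [86, 37]
enqueue(51): queue = [86, 37, 51]
enqueue(8): queue = [86, 37, 51, 8]
dequeue(): queue = [37, 51, 8]
enqueue(24): queue = [37, 51, 8, 24]
dequeue(): queue = [51, 8, 24]
dequeue(): queue = [8, 24]
dequeue(): queue = [24]
dequeue(): queue = []
enqueue(98): queue = [98]
dequeue(): queue = []
enqueue(46): queue = [46]

Answer: 46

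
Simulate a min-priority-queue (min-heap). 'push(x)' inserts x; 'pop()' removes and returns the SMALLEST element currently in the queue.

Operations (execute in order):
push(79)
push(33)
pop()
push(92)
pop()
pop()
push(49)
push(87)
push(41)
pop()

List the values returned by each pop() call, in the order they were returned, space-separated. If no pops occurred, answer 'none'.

Answer: 33 79 92 41

Derivation:
push(79): heap contents = [79]
push(33): heap contents = [33, 79]
pop() → 33: heap contents = [79]
push(92): heap contents = [79, 92]
pop() → 79: heap contents = [92]
pop() → 92: heap contents = []
push(49): heap contents = [49]
push(87): heap contents = [49, 87]
push(41): heap contents = [41, 49, 87]
pop() → 41: heap contents = [49, 87]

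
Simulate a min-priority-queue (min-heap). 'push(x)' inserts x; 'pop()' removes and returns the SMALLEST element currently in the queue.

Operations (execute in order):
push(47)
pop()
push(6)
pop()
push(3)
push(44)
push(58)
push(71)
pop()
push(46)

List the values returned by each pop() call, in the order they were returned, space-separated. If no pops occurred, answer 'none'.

Answer: 47 6 3

Derivation:
push(47): heap contents = [47]
pop() → 47: heap contents = []
push(6): heap contents = [6]
pop() → 6: heap contents = []
push(3): heap contents = [3]
push(44): heap contents = [3, 44]
push(58): heap contents = [3, 44, 58]
push(71): heap contents = [3, 44, 58, 71]
pop() → 3: heap contents = [44, 58, 71]
push(46): heap contents = [44, 46, 58, 71]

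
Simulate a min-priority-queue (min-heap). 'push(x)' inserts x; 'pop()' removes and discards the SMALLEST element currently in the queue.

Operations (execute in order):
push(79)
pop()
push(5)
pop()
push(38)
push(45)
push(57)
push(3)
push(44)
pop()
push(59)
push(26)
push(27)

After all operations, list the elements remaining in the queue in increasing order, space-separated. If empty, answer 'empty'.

Answer: 26 27 38 44 45 57 59

Derivation:
push(79): heap contents = [79]
pop() → 79: heap contents = []
push(5): heap contents = [5]
pop() → 5: heap contents = []
push(38): heap contents = [38]
push(45): heap contents = [38, 45]
push(57): heap contents = [38, 45, 57]
push(3): heap contents = [3, 38, 45, 57]
push(44): heap contents = [3, 38, 44, 45, 57]
pop() → 3: heap contents = [38, 44, 45, 57]
push(59): heap contents = [38, 44, 45, 57, 59]
push(26): heap contents = [26, 38, 44, 45, 57, 59]
push(27): heap contents = [26, 27, 38, 44, 45, 57, 59]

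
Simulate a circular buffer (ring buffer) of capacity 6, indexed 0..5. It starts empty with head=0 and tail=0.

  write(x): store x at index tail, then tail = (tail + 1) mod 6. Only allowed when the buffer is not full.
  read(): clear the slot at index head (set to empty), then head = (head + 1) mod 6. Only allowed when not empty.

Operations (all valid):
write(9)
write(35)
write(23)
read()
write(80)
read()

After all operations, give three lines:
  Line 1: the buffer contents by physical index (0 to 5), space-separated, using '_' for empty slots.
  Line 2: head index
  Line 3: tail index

write(9): buf=[9 _ _ _ _ _], head=0, tail=1, size=1
write(35): buf=[9 35 _ _ _ _], head=0, tail=2, size=2
write(23): buf=[9 35 23 _ _ _], head=0, tail=3, size=3
read(): buf=[_ 35 23 _ _ _], head=1, tail=3, size=2
write(80): buf=[_ 35 23 80 _ _], head=1, tail=4, size=3
read(): buf=[_ _ 23 80 _ _], head=2, tail=4, size=2

Answer: _ _ 23 80 _ _
2
4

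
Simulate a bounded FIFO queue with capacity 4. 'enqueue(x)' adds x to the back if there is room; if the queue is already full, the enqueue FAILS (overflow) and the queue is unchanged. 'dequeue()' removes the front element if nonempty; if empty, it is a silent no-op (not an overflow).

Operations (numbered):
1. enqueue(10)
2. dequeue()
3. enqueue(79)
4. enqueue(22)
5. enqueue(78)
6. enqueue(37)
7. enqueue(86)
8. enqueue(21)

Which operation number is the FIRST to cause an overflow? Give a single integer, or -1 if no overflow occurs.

1. enqueue(10): size=1
2. dequeue(): size=0
3. enqueue(79): size=1
4. enqueue(22): size=2
5. enqueue(78): size=3
6. enqueue(37): size=4
7. enqueue(86): size=4=cap → OVERFLOW (fail)
8. enqueue(21): size=4=cap → OVERFLOW (fail)

Answer: 7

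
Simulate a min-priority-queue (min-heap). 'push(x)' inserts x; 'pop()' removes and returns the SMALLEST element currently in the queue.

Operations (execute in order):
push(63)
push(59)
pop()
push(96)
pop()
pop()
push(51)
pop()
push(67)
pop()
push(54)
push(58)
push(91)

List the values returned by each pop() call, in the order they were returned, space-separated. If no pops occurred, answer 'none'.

Answer: 59 63 96 51 67

Derivation:
push(63): heap contents = [63]
push(59): heap contents = [59, 63]
pop() → 59: heap contents = [63]
push(96): heap contents = [63, 96]
pop() → 63: heap contents = [96]
pop() → 96: heap contents = []
push(51): heap contents = [51]
pop() → 51: heap contents = []
push(67): heap contents = [67]
pop() → 67: heap contents = []
push(54): heap contents = [54]
push(58): heap contents = [54, 58]
push(91): heap contents = [54, 58, 91]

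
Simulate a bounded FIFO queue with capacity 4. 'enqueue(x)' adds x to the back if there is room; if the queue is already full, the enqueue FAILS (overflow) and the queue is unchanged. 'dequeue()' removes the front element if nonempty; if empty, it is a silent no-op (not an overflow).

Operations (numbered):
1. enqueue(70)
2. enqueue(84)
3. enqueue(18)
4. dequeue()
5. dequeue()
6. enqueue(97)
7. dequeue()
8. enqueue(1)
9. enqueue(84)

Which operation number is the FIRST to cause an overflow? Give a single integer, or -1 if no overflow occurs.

Answer: -1

Derivation:
1. enqueue(70): size=1
2. enqueue(84): size=2
3. enqueue(18): size=3
4. dequeue(): size=2
5. dequeue(): size=1
6. enqueue(97): size=2
7. dequeue(): size=1
8. enqueue(1): size=2
9. enqueue(84): size=3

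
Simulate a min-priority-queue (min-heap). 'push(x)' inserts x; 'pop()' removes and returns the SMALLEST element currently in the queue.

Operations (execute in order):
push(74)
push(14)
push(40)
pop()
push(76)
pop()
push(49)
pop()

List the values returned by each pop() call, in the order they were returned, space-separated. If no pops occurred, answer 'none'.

Answer: 14 40 49

Derivation:
push(74): heap contents = [74]
push(14): heap contents = [14, 74]
push(40): heap contents = [14, 40, 74]
pop() → 14: heap contents = [40, 74]
push(76): heap contents = [40, 74, 76]
pop() → 40: heap contents = [74, 76]
push(49): heap contents = [49, 74, 76]
pop() → 49: heap contents = [74, 76]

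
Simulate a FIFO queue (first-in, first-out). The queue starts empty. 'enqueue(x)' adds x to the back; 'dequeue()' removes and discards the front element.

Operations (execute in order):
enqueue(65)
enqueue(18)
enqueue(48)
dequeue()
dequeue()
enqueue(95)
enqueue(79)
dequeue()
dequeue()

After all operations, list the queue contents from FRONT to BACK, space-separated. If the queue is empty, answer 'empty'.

Answer: 79

Derivation:
enqueue(65): [65]
enqueue(18): [65, 18]
enqueue(48): [65, 18, 48]
dequeue(): [18, 48]
dequeue(): [48]
enqueue(95): [48, 95]
enqueue(79): [48, 95, 79]
dequeue(): [95, 79]
dequeue(): [79]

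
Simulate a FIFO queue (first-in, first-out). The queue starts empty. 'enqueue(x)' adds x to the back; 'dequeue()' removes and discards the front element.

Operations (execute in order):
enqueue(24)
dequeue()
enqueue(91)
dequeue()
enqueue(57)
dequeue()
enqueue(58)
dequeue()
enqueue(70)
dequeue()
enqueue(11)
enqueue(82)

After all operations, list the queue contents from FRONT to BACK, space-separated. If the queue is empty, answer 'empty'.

Answer: 11 82

Derivation:
enqueue(24): [24]
dequeue(): []
enqueue(91): [91]
dequeue(): []
enqueue(57): [57]
dequeue(): []
enqueue(58): [58]
dequeue(): []
enqueue(70): [70]
dequeue(): []
enqueue(11): [11]
enqueue(82): [11, 82]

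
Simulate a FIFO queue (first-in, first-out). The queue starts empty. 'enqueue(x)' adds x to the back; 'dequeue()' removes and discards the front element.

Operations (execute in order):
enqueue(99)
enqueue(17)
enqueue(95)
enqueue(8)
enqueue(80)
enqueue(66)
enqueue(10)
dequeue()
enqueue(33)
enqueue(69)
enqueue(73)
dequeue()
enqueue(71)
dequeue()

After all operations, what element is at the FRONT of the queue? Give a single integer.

enqueue(99): queue = [99]
enqueue(17): queue = [99, 17]
enqueue(95): queue = [99, 17, 95]
enqueue(8): queue = [99, 17, 95, 8]
enqueue(80): queue = [99, 17, 95, 8, 80]
enqueue(66): queue = [99, 17, 95, 8, 80, 66]
enqueue(10): queue = [99, 17, 95, 8, 80, 66, 10]
dequeue(): queue = [17, 95, 8, 80, 66, 10]
enqueue(33): queue = [17, 95, 8, 80, 66, 10, 33]
enqueue(69): queue = [17, 95, 8, 80, 66, 10, 33, 69]
enqueue(73): queue = [17, 95, 8, 80, 66, 10, 33, 69, 73]
dequeue(): queue = [95, 8, 80, 66, 10, 33, 69, 73]
enqueue(71): queue = [95, 8, 80, 66, 10, 33, 69, 73, 71]
dequeue(): queue = [8, 80, 66, 10, 33, 69, 73, 71]

Answer: 8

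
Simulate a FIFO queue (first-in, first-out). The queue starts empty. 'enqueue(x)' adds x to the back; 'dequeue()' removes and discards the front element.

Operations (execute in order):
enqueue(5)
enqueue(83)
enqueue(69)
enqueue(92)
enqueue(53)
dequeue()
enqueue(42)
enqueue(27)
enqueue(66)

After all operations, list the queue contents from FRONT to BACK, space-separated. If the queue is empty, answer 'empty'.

enqueue(5): [5]
enqueue(83): [5, 83]
enqueue(69): [5, 83, 69]
enqueue(92): [5, 83, 69, 92]
enqueue(53): [5, 83, 69, 92, 53]
dequeue(): [83, 69, 92, 53]
enqueue(42): [83, 69, 92, 53, 42]
enqueue(27): [83, 69, 92, 53, 42, 27]
enqueue(66): [83, 69, 92, 53, 42, 27, 66]

Answer: 83 69 92 53 42 27 66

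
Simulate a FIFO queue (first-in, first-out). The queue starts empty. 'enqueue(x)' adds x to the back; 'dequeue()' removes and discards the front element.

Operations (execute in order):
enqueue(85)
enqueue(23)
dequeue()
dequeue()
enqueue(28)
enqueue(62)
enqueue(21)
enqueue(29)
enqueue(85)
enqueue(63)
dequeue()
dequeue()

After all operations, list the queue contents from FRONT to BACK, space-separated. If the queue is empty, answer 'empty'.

enqueue(85): [85]
enqueue(23): [85, 23]
dequeue(): [23]
dequeue(): []
enqueue(28): [28]
enqueue(62): [28, 62]
enqueue(21): [28, 62, 21]
enqueue(29): [28, 62, 21, 29]
enqueue(85): [28, 62, 21, 29, 85]
enqueue(63): [28, 62, 21, 29, 85, 63]
dequeue(): [62, 21, 29, 85, 63]
dequeue(): [21, 29, 85, 63]

Answer: 21 29 85 63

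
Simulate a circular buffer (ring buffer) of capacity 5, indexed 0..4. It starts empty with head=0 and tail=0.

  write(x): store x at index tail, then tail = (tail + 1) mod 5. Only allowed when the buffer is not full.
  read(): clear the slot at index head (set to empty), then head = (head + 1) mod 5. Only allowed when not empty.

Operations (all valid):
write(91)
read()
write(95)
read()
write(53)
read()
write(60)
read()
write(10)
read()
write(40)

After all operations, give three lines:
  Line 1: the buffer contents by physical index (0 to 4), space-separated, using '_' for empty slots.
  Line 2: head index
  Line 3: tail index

write(91): buf=[91 _ _ _ _], head=0, tail=1, size=1
read(): buf=[_ _ _ _ _], head=1, tail=1, size=0
write(95): buf=[_ 95 _ _ _], head=1, tail=2, size=1
read(): buf=[_ _ _ _ _], head=2, tail=2, size=0
write(53): buf=[_ _ 53 _ _], head=2, tail=3, size=1
read(): buf=[_ _ _ _ _], head=3, tail=3, size=0
write(60): buf=[_ _ _ 60 _], head=3, tail=4, size=1
read(): buf=[_ _ _ _ _], head=4, tail=4, size=0
write(10): buf=[_ _ _ _ 10], head=4, tail=0, size=1
read(): buf=[_ _ _ _ _], head=0, tail=0, size=0
write(40): buf=[40 _ _ _ _], head=0, tail=1, size=1

Answer: 40 _ _ _ _
0
1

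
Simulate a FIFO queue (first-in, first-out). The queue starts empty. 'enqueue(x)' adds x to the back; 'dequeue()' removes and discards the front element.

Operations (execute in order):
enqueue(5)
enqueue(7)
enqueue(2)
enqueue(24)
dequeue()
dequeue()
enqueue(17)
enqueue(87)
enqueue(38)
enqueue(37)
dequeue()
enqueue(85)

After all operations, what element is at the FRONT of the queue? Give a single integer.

enqueue(5): queue = [5]
enqueue(7): queue = [5, 7]
enqueue(2): queue = [5, 7, 2]
enqueue(24): queue = [5, 7, 2, 24]
dequeue(): queue = [7, 2, 24]
dequeue(): queue = [2, 24]
enqueue(17): queue = [2, 24, 17]
enqueue(87): queue = [2, 24, 17, 87]
enqueue(38): queue = [2, 24, 17, 87, 38]
enqueue(37): queue = [2, 24, 17, 87, 38, 37]
dequeue(): queue = [24, 17, 87, 38, 37]
enqueue(85): queue = [24, 17, 87, 38, 37, 85]

Answer: 24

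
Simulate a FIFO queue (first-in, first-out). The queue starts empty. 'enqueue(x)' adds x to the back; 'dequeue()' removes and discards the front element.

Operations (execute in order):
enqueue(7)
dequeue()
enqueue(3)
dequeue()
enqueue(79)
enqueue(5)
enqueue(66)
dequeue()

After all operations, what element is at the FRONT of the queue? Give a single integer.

enqueue(7): queue = [7]
dequeue(): queue = []
enqueue(3): queue = [3]
dequeue(): queue = []
enqueue(79): queue = [79]
enqueue(5): queue = [79, 5]
enqueue(66): queue = [79, 5, 66]
dequeue(): queue = [5, 66]

Answer: 5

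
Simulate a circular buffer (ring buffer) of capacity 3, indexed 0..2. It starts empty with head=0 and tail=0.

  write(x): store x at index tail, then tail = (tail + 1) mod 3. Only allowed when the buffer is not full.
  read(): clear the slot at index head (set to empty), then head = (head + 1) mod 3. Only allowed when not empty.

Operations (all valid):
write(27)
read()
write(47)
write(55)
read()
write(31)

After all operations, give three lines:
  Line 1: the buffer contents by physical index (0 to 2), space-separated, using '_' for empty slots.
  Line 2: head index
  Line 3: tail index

write(27): buf=[27 _ _], head=0, tail=1, size=1
read(): buf=[_ _ _], head=1, tail=1, size=0
write(47): buf=[_ 47 _], head=1, tail=2, size=1
write(55): buf=[_ 47 55], head=1, tail=0, size=2
read(): buf=[_ _ 55], head=2, tail=0, size=1
write(31): buf=[31 _ 55], head=2, tail=1, size=2

Answer: 31 _ 55
2
1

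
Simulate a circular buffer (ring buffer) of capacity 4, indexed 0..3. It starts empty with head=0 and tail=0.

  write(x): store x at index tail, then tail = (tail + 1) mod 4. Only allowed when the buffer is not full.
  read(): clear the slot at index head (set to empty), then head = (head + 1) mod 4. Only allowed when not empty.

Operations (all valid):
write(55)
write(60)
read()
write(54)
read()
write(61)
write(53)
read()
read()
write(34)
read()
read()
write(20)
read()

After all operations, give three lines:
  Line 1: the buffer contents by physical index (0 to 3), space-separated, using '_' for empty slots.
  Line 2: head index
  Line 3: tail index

Answer: _ _ _ _
3
3

Derivation:
write(55): buf=[55 _ _ _], head=0, tail=1, size=1
write(60): buf=[55 60 _ _], head=0, tail=2, size=2
read(): buf=[_ 60 _ _], head=1, tail=2, size=1
write(54): buf=[_ 60 54 _], head=1, tail=3, size=2
read(): buf=[_ _ 54 _], head=2, tail=3, size=1
write(61): buf=[_ _ 54 61], head=2, tail=0, size=2
write(53): buf=[53 _ 54 61], head=2, tail=1, size=3
read(): buf=[53 _ _ 61], head=3, tail=1, size=2
read(): buf=[53 _ _ _], head=0, tail=1, size=1
write(34): buf=[53 34 _ _], head=0, tail=2, size=2
read(): buf=[_ 34 _ _], head=1, tail=2, size=1
read(): buf=[_ _ _ _], head=2, tail=2, size=0
write(20): buf=[_ _ 20 _], head=2, tail=3, size=1
read(): buf=[_ _ _ _], head=3, tail=3, size=0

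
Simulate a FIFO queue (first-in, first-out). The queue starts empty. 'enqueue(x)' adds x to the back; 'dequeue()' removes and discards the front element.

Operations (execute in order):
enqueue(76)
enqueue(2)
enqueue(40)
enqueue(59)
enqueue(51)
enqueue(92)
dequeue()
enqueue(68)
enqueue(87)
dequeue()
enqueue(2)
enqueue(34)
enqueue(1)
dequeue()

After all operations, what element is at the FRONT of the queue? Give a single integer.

Answer: 59

Derivation:
enqueue(76): queue = [76]
enqueue(2): queue = [76, 2]
enqueue(40): queue = [76, 2, 40]
enqueue(59): queue = [76, 2, 40, 59]
enqueue(51): queue = [76, 2, 40, 59, 51]
enqueue(92): queue = [76, 2, 40, 59, 51, 92]
dequeue(): queue = [2, 40, 59, 51, 92]
enqueue(68): queue = [2, 40, 59, 51, 92, 68]
enqueue(87): queue = [2, 40, 59, 51, 92, 68, 87]
dequeue(): queue = [40, 59, 51, 92, 68, 87]
enqueue(2): queue = [40, 59, 51, 92, 68, 87, 2]
enqueue(34): queue = [40, 59, 51, 92, 68, 87, 2, 34]
enqueue(1): queue = [40, 59, 51, 92, 68, 87, 2, 34, 1]
dequeue(): queue = [59, 51, 92, 68, 87, 2, 34, 1]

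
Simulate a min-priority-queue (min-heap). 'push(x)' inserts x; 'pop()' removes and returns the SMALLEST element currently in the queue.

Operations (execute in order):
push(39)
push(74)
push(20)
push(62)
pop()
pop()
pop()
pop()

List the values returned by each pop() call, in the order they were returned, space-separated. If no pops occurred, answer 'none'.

Answer: 20 39 62 74

Derivation:
push(39): heap contents = [39]
push(74): heap contents = [39, 74]
push(20): heap contents = [20, 39, 74]
push(62): heap contents = [20, 39, 62, 74]
pop() → 20: heap contents = [39, 62, 74]
pop() → 39: heap contents = [62, 74]
pop() → 62: heap contents = [74]
pop() → 74: heap contents = []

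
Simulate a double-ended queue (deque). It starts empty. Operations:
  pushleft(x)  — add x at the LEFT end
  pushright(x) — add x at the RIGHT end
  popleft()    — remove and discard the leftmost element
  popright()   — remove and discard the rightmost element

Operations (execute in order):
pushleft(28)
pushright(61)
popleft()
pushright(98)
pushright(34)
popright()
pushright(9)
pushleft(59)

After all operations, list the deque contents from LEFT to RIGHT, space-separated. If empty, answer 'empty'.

Answer: 59 61 98 9

Derivation:
pushleft(28): [28]
pushright(61): [28, 61]
popleft(): [61]
pushright(98): [61, 98]
pushright(34): [61, 98, 34]
popright(): [61, 98]
pushright(9): [61, 98, 9]
pushleft(59): [59, 61, 98, 9]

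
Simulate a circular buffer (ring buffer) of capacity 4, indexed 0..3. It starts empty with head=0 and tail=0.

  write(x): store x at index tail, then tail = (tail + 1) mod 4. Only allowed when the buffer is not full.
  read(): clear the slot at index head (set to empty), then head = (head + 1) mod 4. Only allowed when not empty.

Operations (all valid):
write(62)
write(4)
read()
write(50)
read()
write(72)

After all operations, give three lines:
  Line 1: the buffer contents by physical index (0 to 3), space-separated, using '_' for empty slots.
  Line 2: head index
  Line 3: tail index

Answer: _ _ 50 72
2
0

Derivation:
write(62): buf=[62 _ _ _], head=0, tail=1, size=1
write(4): buf=[62 4 _ _], head=0, tail=2, size=2
read(): buf=[_ 4 _ _], head=1, tail=2, size=1
write(50): buf=[_ 4 50 _], head=1, tail=3, size=2
read(): buf=[_ _ 50 _], head=2, tail=3, size=1
write(72): buf=[_ _ 50 72], head=2, tail=0, size=2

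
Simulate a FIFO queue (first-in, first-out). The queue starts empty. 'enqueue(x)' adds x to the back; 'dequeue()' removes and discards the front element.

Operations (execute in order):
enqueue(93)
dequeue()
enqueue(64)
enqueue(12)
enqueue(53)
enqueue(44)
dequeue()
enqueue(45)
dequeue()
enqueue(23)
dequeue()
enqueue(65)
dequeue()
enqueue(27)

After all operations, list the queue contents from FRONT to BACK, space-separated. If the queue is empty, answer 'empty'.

enqueue(93): [93]
dequeue(): []
enqueue(64): [64]
enqueue(12): [64, 12]
enqueue(53): [64, 12, 53]
enqueue(44): [64, 12, 53, 44]
dequeue(): [12, 53, 44]
enqueue(45): [12, 53, 44, 45]
dequeue(): [53, 44, 45]
enqueue(23): [53, 44, 45, 23]
dequeue(): [44, 45, 23]
enqueue(65): [44, 45, 23, 65]
dequeue(): [45, 23, 65]
enqueue(27): [45, 23, 65, 27]

Answer: 45 23 65 27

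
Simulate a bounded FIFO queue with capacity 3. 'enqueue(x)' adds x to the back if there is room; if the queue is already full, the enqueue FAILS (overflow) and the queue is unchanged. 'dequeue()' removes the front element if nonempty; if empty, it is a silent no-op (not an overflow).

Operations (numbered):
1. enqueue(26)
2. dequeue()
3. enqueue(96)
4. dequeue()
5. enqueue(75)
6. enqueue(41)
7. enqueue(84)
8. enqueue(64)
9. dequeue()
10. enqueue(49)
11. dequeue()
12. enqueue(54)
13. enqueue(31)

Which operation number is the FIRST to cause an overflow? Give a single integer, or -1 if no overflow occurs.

Answer: 8

Derivation:
1. enqueue(26): size=1
2. dequeue(): size=0
3. enqueue(96): size=1
4. dequeue(): size=0
5. enqueue(75): size=1
6. enqueue(41): size=2
7. enqueue(84): size=3
8. enqueue(64): size=3=cap → OVERFLOW (fail)
9. dequeue(): size=2
10. enqueue(49): size=3
11. dequeue(): size=2
12. enqueue(54): size=3
13. enqueue(31): size=3=cap → OVERFLOW (fail)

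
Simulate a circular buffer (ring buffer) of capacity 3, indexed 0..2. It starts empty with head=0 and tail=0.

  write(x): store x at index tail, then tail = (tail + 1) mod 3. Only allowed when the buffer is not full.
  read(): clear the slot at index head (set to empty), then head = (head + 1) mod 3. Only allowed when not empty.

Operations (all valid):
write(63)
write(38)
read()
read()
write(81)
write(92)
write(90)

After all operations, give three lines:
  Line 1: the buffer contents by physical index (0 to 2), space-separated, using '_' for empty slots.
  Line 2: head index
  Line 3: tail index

Answer: 92 90 81
2
2

Derivation:
write(63): buf=[63 _ _], head=0, tail=1, size=1
write(38): buf=[63 38 _], head=0, tail=2, size=2
read(): buf=[_ 38 _], head=1, tail=2, size=1
read(): buf=[_ _ _], head=2, tail=2, size=0
write(81): buf=[_ _ 81], head=2, tail=0, size=1
write(92): buf=[92 _ 81], head=2, tail=1, size=2
write(90): buf=[92 90 81], head=2, tail=2, size=3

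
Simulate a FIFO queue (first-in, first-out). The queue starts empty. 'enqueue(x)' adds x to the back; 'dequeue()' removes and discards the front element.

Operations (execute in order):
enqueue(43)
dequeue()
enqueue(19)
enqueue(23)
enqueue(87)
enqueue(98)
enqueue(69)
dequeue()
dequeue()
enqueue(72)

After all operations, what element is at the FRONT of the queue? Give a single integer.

enqueue(43): queue = [43]
dequeue(): queue = []
enqueue(19): queue = [19]
enqueue(23): queue = [19, 23]
enqueue(87): queue = [19, 23, 87]
enqueue(98): queue = [19, 23, 87, 98]
enqueue(69): queue = [19, 23, 87, 98, 69]
dequeue(): queue = [23, 87, 98, 69]
dequeue(): queue = [87, 98, 69]
enqueue(72): queue = [87, 98, 69, 72]

Answer: 87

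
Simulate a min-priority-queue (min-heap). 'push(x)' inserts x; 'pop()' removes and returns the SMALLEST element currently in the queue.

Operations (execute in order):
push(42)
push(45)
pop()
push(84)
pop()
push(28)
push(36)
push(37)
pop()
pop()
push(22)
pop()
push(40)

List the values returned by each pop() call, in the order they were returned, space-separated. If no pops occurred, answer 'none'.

Answer: 42 45 28 36 22

Derivation:
push(42): heap contents = [42]
push(45): heap contents = [42, 45]
pop() → 42: heap contents = [45]
push(84): heap contents = [45, 84]
pop() → 45: heap contents = [84]
push(28): heap contents = [28, 84]
push(36): heap contents = [28, 36, 84]
push(37): heap contents = [28, 36, 37, 84]
pop() → 28: heap contents = [36, 37, 84]
pop() → 36: heap contents = [37, 84]
push(22): heap contents = [22, 37, 84]
pop() → 22: heap contents = [37, 84]
push(40): heap contents = [37, 40, 84]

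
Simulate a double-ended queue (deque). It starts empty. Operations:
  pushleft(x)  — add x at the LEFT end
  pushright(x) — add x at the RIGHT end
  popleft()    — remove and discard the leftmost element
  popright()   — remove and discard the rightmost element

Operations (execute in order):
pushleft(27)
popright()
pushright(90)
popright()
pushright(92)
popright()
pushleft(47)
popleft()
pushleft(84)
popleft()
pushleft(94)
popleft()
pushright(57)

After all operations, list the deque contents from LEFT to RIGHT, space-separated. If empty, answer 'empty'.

pushleft(27): [27]
popright(): []
pushright(90): [90]
popright(): []
pushright(92): [92]
popright(): []
pushleft(47): [47]
popleft(): []
pushleft(84): [84]
popleft(): []
pushleft(94): [94]
popleft(): []
pushright(57): [57]

Answer: 57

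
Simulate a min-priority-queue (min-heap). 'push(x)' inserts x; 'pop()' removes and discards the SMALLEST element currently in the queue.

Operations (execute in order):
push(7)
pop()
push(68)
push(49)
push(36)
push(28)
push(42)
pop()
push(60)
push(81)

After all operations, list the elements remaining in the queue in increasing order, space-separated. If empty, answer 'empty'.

Answer: 36 42 49 60 68 81

Derivation:
push(7): heap contents = [7]
pop() → 7: heap contents = []
push(68): heap contents = [68]
push(49): heap contents = [49, 68]
push(36): heap contents = [36, 49, 68]
push(28): heap contents = [28, 36, 49, 68]
push(42): heap contents = [28, 36, 42, 49, 68]
pop() → 28: heap contents = [36, 42, 49, 68]
push(60): heap contents = [36, 42, 49, 60, 68]
push(81): heap contents = [36, 42, 49, 60, 68, 81]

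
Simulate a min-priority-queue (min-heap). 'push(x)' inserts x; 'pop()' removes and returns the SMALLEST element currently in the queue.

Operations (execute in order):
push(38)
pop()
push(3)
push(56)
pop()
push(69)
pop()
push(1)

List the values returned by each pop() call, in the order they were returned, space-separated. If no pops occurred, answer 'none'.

Answer: 38 3 56

Derivation:
push(38): heap contents = [38]
pop() → 38: heap contents = []
push(3): heap contents = [3]
push(56): heap contents = [3, 56]
pop() → 3: heap contents = [56]
push(69): heap contents = [56, 69]
pop() → 56: heap contents = [69]
push(1): heap contents = [1, 69]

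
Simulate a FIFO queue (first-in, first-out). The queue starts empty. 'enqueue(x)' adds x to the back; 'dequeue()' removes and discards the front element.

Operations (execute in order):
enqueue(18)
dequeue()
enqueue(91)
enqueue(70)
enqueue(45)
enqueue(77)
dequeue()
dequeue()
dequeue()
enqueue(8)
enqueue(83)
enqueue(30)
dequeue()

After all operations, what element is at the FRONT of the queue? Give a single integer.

Answer: 8

Derivation:
enqueue(18): queue = [18]
dequeue(): queue = []
enqueue(91): queue = [91]
enqueue(70): queue = [91, 70]
enqueue(45): queue = [91, 70, 45]
enqueue(77): queue = [91, 70, 45, 77]
dequeue(): queue = [70, 45, 77]
dequeue(): queue = [45, 77]
dequeue(): queue = [77]
enqueue(8): queue = [77, 8]
enqueue(83): queue = [77, 8, 83]
enqueue(30): queue = [77, 8, 83, 30]
dequeue(): queue = [8, 83, 30]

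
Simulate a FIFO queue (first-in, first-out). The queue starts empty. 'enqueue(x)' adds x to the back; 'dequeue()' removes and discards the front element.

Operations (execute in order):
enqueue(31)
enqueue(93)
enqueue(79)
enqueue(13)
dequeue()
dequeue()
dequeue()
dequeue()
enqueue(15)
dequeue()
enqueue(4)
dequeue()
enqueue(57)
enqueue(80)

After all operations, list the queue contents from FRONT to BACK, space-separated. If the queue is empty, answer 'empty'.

Answer: 57 80

Derivation:
enqueue(31): [31]
enqueue(93): [31, 93]
enqueue(79): [31, 93, 79]
enqueue(13): [31, 93, 79, 13]
dequeue(): [93, 79, 13]
dequeue(): [79, 13]
dequeue(): [13]
dequeue(): []
enqueue(15): [15]
dequeue(): []
enqueue(4): [4]
dequeue(): []
enqueue(57): [57]
enqueue(80): [57, 80]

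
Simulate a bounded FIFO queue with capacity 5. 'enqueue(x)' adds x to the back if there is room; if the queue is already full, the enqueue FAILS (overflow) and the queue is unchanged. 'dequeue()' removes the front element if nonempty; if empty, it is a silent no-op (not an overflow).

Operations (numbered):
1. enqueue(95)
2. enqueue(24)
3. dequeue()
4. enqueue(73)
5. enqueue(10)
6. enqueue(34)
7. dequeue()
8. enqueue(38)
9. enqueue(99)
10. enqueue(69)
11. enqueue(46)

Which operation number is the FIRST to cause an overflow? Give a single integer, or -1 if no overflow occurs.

1. enqueue(95): size=1
2. enqueue(24): size=2
3. dequeue(): size=1
4. enqueue(73): size=2
5. enqueue(10): size=3
6. enqueue(34): size=4
7. dequeue(): size=3
8. enqueue(38): size=4
9. enqueue(99): size=5
10. enqueue(69): size=5=cap → OVERFLOW (fail)
11. enqueue(46): size=5=cap → OVERFLOW (fail)

Answer: 10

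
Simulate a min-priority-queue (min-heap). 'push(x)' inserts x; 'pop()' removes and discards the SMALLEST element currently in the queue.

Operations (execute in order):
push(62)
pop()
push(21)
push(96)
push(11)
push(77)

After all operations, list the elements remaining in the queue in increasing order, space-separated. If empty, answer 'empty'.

Answer: 11 21 77 96

Derivation:
push(62): heap contents = [62]
pop() → 62: heap contents = []
push(21): heap contents = [21]
push(96): heap contents = [21, 96]
push(11): heap contents = [11, 21, 96]
push(77): heap contents = [11, 21, 77, 96]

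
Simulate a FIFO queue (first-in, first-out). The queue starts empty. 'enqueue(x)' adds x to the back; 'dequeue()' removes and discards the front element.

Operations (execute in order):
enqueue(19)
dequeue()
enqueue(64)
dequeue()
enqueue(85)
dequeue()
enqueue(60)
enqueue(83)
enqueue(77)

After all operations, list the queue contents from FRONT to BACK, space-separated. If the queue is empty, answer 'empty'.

Answer: 60 83 77

Derivation:
enqueue(19): [19]
dequeue(): []
enqueue(64): [64]
dequeue(): []
enqueue(85): [85]
dequeue(): []
enqueue(60): [60]
enqueue(83): [60, 83]
enqueue(77): [60, 83, 77]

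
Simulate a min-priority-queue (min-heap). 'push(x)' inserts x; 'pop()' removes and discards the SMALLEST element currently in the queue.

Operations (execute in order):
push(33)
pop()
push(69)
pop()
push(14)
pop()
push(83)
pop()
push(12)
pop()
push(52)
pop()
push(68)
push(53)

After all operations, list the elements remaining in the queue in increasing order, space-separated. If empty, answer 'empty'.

push(33): heap contents = [33]
pop() → 33: heap contents = []
push(69): heap contents = [69]
pop() → 69: heap contents = []
push(14): heap contents = [14]
pop() → 14: heap contents = []
push(83): heap contents = [83]
pop() → 83: heap contents = []
push(12): heap contents = [12]
pop() → 12: heap contents = []
push(52): heap contents = [52]
pop() → 52: heap contents = []
push(68): heap contents = [68]
push(53): heap contents = [53, 68]

Answer: 53 68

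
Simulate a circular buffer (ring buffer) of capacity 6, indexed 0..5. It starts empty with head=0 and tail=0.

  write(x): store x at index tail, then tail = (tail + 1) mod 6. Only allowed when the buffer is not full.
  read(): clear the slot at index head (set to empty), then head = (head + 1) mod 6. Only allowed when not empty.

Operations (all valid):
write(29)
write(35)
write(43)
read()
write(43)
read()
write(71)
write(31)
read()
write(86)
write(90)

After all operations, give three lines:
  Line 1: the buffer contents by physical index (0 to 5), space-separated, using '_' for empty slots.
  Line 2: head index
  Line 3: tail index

Answer: 86 90 _ 43 71 31
3
2

Derivation:
write(29): buf=[29 _ _ _ _ _], head=0, tail=1, size=1
write(35): buf=[29 35 _ _ _ _], head=0, tail=2, size=2
write(43): buf=[29 35 43 _ _ _], head=0, tail=3, size=3
read(): buf=[_ 35 43 _ _ _], head=1, tail=3, size=2
write(43): buf=[_ 35 43 43 _ _], head=1, tail=4, size=3
read(): buf=[_ _ 43 43 _ _], head=2, tail=4, size=2
write(71): buf=[_ _ 43 43 71 _], head=2, tail=5, size=3
write(31): buf=[_ _ 43 43 71 31], head=2, tail=0, size=4
read(): buf=[_ _ _ 43 71 31], head=3, tail=0, size=3
write(86): buf=[86 _ _ 43 71 31], head=3, tail=1, size=4
write(90): buf=[86 90 _ 43 71 31], head=3, tail=2, size=5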